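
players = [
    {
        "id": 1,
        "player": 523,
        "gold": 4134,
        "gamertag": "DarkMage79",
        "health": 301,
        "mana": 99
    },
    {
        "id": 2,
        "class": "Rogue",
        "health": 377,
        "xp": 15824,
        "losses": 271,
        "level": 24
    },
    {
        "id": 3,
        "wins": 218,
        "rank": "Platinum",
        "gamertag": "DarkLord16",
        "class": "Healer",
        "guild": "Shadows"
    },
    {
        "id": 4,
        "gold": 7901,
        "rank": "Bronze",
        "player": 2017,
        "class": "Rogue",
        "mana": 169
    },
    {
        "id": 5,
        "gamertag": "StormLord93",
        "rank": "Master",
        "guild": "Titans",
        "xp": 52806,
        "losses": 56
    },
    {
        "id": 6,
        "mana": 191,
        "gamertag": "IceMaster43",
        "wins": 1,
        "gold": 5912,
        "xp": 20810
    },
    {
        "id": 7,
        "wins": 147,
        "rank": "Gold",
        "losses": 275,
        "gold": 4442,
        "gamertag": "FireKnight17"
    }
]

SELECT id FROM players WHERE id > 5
[6, 7]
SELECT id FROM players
[1, 2, 3, 4, 5, 6, 7]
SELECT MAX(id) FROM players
7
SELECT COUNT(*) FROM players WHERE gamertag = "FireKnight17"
1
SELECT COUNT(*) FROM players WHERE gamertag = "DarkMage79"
1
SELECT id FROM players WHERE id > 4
[5, 6, 7]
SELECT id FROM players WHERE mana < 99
[]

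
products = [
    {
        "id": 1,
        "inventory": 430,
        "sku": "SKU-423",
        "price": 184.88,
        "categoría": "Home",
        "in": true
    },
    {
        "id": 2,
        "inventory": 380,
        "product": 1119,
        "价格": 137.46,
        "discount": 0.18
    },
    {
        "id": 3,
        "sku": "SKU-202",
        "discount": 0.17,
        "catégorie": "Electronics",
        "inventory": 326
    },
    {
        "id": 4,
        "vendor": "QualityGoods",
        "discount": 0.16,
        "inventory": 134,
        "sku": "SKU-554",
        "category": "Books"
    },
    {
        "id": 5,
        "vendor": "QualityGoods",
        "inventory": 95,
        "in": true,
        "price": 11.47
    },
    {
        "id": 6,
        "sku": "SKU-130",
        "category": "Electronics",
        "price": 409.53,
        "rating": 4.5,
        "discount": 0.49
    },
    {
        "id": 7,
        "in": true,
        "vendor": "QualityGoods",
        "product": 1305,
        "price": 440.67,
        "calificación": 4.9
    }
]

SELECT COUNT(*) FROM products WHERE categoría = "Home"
1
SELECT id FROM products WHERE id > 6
[7]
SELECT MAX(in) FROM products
True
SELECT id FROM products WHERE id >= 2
[2, 3, 4, 5, 6, 7]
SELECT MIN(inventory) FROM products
95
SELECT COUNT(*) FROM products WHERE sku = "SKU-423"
1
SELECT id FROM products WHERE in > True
[]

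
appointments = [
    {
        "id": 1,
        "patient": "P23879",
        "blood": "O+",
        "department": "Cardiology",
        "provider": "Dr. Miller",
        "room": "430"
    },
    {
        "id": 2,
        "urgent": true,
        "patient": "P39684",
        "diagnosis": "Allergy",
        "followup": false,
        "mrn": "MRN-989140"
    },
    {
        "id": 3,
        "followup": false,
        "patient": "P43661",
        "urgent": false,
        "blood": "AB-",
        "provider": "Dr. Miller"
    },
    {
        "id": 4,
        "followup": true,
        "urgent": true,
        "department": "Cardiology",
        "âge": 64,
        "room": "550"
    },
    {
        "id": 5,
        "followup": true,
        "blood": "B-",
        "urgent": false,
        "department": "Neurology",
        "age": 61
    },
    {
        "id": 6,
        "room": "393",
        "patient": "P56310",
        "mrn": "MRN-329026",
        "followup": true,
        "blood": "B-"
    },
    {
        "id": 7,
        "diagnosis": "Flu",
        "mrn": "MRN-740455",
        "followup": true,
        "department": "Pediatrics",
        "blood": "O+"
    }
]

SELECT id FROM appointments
[1, 2, 3, 4, 5, 6, 7]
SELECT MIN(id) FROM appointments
1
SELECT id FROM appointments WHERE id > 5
[6, 7]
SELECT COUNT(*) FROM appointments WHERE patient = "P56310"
1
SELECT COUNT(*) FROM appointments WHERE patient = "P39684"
1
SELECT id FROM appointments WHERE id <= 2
[1, 2]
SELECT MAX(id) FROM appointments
7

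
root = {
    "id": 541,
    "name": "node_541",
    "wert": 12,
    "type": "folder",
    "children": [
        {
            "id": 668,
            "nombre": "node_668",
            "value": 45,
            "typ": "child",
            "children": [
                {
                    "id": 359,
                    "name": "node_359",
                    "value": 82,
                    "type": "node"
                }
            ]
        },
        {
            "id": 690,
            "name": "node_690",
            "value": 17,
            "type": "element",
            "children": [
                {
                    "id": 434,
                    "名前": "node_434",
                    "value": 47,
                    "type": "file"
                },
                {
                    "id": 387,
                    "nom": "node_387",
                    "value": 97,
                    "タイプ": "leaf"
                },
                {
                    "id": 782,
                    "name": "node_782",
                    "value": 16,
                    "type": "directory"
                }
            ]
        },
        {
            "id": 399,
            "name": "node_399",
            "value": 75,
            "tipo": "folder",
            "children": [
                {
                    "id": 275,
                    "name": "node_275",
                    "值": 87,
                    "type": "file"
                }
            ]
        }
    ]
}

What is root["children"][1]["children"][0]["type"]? "file"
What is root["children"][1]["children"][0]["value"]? 47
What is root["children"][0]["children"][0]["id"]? 359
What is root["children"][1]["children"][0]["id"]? 434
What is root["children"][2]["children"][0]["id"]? 275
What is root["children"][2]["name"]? "node_399"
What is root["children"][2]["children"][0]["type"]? "file"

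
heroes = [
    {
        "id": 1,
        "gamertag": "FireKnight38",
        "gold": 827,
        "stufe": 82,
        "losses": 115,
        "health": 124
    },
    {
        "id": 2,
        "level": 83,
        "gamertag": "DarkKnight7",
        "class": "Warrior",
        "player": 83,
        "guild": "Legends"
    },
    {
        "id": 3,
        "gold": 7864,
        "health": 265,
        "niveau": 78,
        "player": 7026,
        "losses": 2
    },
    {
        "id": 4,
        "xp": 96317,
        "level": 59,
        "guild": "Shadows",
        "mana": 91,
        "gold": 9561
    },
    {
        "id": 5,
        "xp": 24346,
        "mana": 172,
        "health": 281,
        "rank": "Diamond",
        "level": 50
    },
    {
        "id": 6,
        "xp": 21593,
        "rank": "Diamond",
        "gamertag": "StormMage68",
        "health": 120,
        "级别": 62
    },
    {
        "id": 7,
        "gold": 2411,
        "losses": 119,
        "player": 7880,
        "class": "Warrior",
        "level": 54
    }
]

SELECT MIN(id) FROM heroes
1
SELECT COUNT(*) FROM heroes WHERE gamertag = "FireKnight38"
1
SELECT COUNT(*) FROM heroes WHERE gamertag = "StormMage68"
1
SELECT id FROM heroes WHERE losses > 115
[7]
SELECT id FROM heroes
[1, 2, 3, 4, 5, 6, 7]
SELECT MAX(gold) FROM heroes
9561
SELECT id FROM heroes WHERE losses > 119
[]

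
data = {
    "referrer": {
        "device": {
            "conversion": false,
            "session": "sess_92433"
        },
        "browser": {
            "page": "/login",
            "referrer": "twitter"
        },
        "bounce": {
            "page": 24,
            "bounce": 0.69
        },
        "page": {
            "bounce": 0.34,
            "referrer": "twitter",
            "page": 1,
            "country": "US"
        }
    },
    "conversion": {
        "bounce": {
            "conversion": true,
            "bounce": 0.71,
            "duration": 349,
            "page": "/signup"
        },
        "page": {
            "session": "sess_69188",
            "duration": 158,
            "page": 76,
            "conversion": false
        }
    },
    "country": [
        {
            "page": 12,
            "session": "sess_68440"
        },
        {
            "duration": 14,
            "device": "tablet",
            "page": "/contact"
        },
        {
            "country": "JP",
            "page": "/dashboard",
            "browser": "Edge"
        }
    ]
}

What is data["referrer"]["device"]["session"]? "sess_92433"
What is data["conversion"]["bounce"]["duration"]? 349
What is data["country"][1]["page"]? "/contact"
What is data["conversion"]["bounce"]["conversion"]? True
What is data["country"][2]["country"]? "JP"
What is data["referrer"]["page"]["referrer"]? "twitter"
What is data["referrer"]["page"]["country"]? "US"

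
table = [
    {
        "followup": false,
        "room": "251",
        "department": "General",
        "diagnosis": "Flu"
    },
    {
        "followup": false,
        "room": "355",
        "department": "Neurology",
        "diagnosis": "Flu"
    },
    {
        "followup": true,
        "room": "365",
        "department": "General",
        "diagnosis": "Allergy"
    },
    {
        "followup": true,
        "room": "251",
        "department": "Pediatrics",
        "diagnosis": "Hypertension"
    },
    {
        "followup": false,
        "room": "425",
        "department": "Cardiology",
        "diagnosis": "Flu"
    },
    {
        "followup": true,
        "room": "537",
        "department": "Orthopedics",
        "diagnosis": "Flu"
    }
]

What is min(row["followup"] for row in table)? False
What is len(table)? 6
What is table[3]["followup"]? True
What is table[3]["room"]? "251"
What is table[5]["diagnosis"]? "Flu"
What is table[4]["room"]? "425"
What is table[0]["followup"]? False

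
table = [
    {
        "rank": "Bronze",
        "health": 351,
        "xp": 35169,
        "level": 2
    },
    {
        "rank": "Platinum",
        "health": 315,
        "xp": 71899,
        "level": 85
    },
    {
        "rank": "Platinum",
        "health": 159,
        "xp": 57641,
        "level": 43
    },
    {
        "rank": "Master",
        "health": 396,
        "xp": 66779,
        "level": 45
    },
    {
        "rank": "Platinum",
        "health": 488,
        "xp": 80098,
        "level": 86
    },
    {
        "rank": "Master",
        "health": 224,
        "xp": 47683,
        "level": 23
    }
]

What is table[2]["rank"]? "Platinum"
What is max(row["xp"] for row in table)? 80098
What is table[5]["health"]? 224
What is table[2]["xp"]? 57641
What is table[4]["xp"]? 80098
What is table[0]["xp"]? 35169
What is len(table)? 6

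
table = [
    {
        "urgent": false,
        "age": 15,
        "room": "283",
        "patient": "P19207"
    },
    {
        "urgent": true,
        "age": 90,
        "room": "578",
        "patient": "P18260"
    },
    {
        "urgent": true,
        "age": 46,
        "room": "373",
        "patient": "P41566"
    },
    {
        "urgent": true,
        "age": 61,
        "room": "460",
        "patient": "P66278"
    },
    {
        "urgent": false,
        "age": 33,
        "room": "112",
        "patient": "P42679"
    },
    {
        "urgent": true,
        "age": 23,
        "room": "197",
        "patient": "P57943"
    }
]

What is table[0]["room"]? "283"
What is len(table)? 6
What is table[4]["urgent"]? False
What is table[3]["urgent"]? True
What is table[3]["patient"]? "P66278"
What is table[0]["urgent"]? False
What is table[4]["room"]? "112"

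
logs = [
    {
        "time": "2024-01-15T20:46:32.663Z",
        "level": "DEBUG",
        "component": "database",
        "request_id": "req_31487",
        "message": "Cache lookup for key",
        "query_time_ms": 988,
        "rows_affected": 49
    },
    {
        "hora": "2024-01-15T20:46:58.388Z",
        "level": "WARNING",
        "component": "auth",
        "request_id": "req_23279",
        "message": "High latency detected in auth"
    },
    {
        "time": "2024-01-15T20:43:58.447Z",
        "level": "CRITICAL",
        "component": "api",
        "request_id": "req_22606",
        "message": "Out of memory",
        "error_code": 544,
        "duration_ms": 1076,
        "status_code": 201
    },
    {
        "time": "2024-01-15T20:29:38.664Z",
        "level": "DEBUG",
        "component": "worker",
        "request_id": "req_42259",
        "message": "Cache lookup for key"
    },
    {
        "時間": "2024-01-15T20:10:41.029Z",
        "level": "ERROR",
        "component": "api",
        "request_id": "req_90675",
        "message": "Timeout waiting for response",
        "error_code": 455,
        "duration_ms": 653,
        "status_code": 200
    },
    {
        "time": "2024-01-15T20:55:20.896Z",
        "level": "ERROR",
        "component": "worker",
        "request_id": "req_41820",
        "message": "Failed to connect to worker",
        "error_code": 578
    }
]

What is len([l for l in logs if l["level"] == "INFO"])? 0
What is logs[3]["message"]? "Cache lookup for key"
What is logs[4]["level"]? "ERROR"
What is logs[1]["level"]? "WARNING"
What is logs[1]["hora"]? "2024-01-15T20:46:58.388Z"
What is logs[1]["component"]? "auth"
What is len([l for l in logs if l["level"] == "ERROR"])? 2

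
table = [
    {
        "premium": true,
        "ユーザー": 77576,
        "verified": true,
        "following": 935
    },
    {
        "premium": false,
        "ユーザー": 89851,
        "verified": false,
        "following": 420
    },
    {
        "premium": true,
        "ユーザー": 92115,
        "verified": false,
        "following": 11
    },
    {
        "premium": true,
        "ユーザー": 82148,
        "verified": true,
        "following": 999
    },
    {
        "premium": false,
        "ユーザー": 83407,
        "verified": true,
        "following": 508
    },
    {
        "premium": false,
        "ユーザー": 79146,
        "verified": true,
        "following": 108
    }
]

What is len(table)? 6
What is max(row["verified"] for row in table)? True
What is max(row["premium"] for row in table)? True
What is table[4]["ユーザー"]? 83407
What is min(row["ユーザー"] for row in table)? 77576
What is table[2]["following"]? 11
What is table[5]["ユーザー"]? 79146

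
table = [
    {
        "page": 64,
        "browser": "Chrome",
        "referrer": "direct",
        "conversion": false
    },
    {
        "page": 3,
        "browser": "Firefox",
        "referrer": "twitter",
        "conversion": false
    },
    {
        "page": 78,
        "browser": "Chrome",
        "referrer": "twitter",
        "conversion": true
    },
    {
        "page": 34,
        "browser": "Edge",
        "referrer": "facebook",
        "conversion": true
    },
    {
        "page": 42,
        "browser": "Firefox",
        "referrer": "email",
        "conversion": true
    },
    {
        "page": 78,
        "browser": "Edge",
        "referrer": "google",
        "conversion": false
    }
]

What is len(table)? 6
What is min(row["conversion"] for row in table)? False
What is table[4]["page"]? 42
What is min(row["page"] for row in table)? 3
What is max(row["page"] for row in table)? 78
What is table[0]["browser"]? "Chrome"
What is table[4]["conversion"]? True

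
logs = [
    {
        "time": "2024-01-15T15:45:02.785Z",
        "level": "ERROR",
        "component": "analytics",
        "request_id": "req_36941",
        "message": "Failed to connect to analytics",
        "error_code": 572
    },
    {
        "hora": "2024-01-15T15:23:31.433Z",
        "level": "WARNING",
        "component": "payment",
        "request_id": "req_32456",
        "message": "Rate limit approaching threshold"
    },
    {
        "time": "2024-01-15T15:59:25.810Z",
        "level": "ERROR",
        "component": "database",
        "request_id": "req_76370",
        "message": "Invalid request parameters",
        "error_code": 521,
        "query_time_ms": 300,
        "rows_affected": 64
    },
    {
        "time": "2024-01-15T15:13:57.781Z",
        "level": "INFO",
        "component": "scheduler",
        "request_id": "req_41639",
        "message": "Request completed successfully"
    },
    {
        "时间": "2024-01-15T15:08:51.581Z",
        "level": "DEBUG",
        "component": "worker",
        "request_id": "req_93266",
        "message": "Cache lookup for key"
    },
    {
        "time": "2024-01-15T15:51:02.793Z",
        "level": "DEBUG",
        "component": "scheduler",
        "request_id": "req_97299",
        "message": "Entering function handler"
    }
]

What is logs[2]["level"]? "ERROR"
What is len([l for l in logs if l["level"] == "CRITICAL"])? 0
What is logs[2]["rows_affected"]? 64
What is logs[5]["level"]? "DEBUG"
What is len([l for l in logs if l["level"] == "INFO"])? 1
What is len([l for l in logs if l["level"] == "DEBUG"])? 2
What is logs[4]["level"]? "DEBUG"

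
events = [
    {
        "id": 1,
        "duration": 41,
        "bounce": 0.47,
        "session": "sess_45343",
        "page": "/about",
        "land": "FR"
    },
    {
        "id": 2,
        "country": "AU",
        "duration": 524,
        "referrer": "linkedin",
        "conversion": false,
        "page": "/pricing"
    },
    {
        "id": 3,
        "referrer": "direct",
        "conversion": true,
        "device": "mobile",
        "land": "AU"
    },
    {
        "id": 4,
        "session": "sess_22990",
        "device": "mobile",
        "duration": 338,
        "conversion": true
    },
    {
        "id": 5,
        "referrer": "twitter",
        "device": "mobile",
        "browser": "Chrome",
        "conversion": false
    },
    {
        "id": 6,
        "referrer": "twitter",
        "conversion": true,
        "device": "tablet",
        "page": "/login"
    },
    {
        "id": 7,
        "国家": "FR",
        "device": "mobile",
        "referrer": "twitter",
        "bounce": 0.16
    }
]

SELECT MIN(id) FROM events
1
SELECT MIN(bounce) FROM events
0.16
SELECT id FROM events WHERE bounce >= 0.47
[1]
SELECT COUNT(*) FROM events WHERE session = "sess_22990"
1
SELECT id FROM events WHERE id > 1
[2, 3, 4, 5, 6, 7]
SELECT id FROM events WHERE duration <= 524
[1, 2, 4]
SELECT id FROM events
[1, 2, 3, 4, 5, 6, 7]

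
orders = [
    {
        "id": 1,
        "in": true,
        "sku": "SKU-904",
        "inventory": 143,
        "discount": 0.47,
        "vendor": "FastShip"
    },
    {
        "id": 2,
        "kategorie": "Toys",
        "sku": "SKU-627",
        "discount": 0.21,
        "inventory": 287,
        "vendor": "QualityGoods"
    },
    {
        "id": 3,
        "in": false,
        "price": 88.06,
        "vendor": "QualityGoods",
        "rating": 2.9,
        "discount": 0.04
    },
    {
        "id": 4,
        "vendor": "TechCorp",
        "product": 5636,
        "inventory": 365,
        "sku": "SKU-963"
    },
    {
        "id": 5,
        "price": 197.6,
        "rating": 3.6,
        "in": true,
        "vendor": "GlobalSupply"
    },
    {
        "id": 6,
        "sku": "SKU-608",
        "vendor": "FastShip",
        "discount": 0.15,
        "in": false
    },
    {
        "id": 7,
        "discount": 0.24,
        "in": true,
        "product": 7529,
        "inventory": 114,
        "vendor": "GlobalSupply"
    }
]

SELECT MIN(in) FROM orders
False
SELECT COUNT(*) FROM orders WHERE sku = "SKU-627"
1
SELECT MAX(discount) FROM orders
0.47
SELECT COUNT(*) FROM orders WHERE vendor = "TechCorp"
1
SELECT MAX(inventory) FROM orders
365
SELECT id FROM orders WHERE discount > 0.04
[1, 2, 6, 7]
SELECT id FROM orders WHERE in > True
[]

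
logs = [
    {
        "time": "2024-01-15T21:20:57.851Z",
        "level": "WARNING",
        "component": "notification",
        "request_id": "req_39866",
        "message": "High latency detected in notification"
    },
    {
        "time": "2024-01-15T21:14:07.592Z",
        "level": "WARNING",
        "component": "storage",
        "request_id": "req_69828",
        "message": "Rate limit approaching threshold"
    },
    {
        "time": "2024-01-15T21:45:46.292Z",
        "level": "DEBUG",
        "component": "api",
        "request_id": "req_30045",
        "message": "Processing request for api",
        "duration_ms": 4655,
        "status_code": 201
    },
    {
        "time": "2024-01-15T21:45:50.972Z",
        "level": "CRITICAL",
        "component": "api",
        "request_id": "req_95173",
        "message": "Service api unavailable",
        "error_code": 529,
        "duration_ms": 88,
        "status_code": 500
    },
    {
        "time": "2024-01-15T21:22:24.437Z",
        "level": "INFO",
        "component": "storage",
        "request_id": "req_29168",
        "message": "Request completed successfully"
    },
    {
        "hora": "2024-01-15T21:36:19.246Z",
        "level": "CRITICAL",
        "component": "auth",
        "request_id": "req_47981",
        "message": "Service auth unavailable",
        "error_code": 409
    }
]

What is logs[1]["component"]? "storage"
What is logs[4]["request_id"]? "req_29168"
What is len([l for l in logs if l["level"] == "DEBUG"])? 1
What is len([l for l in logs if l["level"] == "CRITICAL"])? 2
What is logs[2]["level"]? "DEBUG"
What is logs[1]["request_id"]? "req_69828"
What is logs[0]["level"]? "WARNING"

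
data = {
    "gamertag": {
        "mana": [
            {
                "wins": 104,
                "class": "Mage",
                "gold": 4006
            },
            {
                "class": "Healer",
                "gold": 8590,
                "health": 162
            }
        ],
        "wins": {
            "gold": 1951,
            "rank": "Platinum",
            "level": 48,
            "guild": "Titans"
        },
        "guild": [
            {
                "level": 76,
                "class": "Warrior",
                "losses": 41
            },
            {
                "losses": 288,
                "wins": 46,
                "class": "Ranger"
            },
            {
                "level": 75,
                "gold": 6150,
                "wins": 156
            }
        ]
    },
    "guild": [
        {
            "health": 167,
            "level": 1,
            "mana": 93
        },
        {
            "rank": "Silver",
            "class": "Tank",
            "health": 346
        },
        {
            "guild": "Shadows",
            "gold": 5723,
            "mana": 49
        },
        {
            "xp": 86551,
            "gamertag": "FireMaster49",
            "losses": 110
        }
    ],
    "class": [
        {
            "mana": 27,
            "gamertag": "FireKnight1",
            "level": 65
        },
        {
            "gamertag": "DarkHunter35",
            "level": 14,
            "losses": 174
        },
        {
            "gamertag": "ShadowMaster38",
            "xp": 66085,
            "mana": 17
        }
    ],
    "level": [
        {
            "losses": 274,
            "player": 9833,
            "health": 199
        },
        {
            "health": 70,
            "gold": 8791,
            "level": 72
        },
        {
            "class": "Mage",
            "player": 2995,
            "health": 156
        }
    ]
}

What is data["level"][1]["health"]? 70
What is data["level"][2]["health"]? 156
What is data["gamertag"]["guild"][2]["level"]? 75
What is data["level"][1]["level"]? 72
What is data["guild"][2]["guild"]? "Shadows"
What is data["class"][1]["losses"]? 174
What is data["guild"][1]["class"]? "Tank"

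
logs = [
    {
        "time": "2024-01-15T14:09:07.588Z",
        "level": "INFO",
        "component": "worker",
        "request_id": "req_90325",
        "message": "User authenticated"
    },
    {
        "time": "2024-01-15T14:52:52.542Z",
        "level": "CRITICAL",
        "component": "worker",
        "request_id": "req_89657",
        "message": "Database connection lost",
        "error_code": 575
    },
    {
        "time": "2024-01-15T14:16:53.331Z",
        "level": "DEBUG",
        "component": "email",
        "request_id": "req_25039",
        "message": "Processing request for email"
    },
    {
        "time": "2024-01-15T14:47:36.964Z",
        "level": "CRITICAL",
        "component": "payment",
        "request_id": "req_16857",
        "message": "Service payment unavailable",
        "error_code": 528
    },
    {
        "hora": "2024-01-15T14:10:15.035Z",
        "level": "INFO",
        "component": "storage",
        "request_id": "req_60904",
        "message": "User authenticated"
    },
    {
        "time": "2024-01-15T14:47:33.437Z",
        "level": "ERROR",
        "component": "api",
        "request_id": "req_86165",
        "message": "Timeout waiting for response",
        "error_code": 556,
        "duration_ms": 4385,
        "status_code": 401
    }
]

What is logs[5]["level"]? "ERROR"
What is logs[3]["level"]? "CRITICAL"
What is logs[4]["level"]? "INFO"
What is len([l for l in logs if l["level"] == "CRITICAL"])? 2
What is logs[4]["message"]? "User authenticated"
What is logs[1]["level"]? "CRITICAL"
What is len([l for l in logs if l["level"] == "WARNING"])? 0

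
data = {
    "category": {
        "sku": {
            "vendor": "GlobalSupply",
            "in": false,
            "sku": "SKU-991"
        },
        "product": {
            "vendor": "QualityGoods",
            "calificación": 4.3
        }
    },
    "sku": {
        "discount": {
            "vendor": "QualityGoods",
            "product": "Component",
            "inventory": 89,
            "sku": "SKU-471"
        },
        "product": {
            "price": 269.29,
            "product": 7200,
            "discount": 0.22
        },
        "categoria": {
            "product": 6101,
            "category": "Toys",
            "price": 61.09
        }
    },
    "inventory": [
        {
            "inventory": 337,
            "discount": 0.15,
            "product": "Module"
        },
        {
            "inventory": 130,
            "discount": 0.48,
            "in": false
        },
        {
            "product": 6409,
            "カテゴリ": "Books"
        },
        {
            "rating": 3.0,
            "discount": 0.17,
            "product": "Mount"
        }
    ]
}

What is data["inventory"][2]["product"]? 6409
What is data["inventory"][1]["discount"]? 0.48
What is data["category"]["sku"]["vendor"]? "GlobalSupply"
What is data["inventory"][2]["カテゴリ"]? "Books"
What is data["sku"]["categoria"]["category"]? "Toys"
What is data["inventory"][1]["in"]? False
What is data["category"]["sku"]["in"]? False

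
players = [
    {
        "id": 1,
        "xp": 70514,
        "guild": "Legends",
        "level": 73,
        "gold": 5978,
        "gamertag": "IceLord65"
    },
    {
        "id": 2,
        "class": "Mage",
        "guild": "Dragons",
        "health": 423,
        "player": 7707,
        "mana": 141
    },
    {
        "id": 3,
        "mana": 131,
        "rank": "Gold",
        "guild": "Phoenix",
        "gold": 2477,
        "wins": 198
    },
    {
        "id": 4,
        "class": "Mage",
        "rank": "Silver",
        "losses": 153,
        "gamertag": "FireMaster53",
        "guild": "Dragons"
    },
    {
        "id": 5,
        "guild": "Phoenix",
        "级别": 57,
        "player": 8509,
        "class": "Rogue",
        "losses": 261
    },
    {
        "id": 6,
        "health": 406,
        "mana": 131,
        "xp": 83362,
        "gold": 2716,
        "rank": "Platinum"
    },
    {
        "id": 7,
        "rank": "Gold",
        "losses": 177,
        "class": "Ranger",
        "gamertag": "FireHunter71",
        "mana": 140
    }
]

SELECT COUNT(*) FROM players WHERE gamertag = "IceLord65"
1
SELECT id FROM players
[1, 2, 3, 4, 5, 6, 7]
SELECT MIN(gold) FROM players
2477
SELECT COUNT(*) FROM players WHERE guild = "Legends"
1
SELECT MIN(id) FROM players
1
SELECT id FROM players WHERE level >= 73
[1]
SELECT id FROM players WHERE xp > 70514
[6]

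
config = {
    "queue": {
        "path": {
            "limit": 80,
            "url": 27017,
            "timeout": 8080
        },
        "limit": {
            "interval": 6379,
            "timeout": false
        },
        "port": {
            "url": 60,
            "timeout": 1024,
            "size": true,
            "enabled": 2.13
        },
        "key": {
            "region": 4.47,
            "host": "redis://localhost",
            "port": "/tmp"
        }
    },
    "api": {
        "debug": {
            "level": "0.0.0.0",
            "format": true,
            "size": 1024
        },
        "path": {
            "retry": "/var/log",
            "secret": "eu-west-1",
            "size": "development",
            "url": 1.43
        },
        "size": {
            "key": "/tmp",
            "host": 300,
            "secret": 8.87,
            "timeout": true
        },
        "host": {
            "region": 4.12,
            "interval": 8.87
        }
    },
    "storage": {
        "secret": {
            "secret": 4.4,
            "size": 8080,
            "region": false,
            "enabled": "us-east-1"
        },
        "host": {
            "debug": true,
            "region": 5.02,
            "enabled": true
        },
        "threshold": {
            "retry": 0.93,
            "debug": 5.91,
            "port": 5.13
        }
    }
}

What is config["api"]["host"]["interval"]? 8.87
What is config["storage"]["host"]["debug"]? True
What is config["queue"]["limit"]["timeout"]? False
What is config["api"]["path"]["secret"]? "eu-west-1"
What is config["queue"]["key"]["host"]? "redis://localhost"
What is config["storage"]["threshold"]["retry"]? 0.93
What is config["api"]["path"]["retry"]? "/var/log"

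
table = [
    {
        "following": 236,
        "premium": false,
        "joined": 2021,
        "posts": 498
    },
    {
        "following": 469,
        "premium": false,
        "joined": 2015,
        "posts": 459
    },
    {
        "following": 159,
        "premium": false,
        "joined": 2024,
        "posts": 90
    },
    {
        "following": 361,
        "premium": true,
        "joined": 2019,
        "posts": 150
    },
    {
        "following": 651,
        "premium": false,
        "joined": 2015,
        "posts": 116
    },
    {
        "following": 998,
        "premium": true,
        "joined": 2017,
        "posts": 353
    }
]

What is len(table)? 6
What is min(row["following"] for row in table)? 159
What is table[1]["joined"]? 2015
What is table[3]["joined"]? 2019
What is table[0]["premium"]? False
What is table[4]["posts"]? 116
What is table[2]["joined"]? 2024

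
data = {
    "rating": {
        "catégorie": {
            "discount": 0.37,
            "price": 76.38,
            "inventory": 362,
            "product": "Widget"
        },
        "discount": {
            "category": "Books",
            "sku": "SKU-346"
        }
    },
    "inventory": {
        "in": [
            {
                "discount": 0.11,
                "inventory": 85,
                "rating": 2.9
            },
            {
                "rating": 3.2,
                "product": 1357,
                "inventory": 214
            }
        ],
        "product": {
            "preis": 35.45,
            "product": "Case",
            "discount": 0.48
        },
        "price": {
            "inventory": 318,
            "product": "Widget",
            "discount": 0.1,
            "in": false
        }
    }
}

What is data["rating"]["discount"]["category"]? "Books"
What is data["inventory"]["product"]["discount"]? 0.48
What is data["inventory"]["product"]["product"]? "Case"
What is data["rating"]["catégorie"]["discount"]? 0.37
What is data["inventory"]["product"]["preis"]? 35.45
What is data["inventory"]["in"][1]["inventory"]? 214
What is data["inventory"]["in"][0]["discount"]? 0.11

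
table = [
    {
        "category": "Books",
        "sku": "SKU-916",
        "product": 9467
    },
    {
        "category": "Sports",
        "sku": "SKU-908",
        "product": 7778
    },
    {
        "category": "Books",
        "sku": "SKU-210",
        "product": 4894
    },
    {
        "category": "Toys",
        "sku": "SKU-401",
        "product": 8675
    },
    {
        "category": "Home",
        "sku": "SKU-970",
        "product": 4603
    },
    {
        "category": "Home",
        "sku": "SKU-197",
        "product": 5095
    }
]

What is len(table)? 6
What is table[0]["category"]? "Books"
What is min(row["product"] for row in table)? 4603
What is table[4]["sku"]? "SKU-970"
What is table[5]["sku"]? "SKU-197"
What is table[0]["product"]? 9467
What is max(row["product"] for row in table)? 9467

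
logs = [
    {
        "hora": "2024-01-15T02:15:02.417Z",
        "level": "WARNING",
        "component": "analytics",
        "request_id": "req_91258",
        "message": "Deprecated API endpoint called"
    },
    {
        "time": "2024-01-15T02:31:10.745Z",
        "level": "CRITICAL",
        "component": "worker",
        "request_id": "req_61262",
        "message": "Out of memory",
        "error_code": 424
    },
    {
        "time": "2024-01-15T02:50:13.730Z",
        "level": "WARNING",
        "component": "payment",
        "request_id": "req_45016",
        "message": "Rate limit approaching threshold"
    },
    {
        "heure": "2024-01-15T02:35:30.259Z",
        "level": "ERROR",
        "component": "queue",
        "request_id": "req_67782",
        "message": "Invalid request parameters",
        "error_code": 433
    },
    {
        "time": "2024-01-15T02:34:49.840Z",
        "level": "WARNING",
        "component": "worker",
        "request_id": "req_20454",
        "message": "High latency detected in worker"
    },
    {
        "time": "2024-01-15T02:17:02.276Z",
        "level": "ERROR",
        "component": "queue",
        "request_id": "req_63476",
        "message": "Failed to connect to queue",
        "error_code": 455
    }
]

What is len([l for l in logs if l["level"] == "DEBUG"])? 0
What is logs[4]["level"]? "WARNING"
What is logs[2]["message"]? "Rate limit approaching threshold"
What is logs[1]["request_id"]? "req_61262"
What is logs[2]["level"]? "WARNING"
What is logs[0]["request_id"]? "req_91258"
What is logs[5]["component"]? "queue"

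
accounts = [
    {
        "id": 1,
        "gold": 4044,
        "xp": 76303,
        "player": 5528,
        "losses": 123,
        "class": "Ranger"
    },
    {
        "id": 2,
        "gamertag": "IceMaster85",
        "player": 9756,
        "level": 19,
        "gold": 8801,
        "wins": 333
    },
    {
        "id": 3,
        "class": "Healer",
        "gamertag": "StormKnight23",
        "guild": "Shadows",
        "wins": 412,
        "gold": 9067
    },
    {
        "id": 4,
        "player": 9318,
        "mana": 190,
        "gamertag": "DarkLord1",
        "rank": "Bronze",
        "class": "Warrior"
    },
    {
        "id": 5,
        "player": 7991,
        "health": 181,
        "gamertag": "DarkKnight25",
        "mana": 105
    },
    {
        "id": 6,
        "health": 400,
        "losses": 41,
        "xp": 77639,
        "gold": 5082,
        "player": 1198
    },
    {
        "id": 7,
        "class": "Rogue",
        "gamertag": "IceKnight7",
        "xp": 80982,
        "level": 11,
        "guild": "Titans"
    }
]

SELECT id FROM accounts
[1, 2, 3, 4, 5, 6, 7]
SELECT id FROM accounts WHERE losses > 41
[1]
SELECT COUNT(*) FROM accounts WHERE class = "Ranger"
1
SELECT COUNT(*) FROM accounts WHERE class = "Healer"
1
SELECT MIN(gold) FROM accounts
4044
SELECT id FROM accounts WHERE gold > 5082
[2, 3]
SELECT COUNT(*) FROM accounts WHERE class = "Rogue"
1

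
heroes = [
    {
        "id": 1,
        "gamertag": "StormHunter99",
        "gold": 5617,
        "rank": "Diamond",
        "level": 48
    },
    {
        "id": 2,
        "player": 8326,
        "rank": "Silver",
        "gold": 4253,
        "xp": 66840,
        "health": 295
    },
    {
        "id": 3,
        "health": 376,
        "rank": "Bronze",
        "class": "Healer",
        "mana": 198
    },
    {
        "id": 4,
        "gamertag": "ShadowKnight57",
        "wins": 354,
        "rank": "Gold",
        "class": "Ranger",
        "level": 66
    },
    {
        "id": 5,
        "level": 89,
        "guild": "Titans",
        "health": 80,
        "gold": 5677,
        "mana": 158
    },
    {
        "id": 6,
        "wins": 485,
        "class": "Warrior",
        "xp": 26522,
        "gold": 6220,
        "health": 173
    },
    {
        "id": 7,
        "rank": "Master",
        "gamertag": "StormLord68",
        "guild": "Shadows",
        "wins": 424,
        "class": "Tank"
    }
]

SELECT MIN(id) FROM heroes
1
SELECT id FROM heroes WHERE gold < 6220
[1, 2, 5]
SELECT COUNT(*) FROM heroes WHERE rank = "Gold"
1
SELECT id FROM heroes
[1, 2, 3, 4, 5, 6, 7]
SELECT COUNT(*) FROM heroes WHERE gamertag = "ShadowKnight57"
1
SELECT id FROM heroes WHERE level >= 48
[1, 4, 5]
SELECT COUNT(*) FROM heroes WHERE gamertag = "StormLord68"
1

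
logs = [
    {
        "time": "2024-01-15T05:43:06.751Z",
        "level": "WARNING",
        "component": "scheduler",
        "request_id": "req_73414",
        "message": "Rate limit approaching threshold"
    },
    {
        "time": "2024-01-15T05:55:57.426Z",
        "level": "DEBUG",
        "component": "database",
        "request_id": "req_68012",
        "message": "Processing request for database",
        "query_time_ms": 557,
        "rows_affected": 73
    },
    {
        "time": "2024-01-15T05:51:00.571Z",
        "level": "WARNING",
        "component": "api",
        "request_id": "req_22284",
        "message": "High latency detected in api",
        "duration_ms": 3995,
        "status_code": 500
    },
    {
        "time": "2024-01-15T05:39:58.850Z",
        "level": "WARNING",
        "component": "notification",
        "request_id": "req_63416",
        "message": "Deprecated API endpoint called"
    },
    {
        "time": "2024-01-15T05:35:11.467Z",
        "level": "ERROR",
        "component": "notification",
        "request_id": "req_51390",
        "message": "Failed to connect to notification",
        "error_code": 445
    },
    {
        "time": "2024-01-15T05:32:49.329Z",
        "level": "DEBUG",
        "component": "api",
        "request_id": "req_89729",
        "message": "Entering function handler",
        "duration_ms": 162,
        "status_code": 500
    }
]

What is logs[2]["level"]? "WARNING"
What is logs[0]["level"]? "WARNING"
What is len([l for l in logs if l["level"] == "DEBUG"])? 2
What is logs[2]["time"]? "2024-01-15T05:51:00.571Z"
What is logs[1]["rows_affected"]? 73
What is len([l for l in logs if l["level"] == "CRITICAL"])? 0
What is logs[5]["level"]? "DEBUG"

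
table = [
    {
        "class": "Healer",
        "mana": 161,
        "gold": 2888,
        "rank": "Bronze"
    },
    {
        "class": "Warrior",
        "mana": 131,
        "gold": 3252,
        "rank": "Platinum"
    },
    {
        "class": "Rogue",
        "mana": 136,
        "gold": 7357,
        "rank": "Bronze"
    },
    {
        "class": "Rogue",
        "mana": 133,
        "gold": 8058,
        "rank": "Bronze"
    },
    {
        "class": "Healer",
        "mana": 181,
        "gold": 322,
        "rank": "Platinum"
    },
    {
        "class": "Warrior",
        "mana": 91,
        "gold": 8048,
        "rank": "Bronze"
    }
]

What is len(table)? 6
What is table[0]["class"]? "Healer"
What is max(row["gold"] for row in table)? 8058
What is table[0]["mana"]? 161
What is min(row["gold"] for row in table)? 322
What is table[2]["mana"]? 136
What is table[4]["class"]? "Healer"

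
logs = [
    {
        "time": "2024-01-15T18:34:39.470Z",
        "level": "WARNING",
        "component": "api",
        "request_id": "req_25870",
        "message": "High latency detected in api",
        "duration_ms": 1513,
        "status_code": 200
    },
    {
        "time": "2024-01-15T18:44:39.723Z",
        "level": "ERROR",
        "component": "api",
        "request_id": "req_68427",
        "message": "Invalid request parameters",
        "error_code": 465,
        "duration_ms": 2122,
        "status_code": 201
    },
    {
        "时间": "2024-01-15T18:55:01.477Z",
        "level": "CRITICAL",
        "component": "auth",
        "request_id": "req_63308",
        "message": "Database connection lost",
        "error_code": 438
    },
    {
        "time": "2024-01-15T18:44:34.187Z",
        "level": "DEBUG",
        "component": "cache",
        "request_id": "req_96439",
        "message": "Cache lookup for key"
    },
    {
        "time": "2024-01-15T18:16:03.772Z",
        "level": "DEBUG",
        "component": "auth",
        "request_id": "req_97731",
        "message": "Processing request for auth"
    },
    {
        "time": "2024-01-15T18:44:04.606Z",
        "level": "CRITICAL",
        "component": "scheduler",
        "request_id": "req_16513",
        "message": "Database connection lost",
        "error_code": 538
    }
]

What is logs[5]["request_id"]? "req_16513"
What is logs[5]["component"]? "scheduler"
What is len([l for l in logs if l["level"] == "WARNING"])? 1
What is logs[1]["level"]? "ERROR"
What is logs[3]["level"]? "DEBUG"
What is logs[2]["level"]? "CRITICAL"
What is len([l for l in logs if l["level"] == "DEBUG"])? 2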